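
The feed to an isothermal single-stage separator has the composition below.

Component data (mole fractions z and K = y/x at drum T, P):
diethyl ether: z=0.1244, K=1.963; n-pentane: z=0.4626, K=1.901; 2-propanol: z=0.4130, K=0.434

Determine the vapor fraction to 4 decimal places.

Rachford–Rice: g(ψ) = Σ zᵢ(Kᵢ−1)/(1+ψ(Kᵢ−1)) = 0.
Feasibility: ΣzᵢKᵢ = 1.3028, Σzᵢ/Kᵢ = 1.2583 — both > 1, two phases present.
Iterate (Newton) starting at ψ = 0.5:
  ψ = 0.5000: g = 0.04219, g' = -0.4884 → ψ = 0.5864
  ψ = 0.5864: g = -0.00060, g' = -0.5043 → ψ = 0.5852
Converged at ψ = 0.5852.

ψ = 0.5852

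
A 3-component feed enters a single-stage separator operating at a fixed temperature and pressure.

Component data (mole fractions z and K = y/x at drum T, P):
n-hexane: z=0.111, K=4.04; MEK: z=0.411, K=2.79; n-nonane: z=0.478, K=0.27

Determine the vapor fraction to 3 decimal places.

Let ψ = V/F and solve Σ zᵢ(Kᵢ−1)/(1+ψ(Kᵢ−1)) = 0.
Check two-phase: ΣzᵢKᵢ = 1.724 > 1 and Σzᵢ/Kᵢ = 1.945 > 1, so g(0) = 0.724 > 0 and g(1) = -0.945 < 0.
Newton–Raphson from ψ = 0.5:
  ψ = 0.500: g = -0.0274, g' = -1.160 → ψ = 0.476
Converged at ψ = 0.476.

ψ = 0.476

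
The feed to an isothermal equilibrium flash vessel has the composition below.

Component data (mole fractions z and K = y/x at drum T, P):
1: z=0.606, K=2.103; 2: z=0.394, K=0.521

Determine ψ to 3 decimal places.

Let ψ = V/F and solve Σ zᵢ(Kᵢ−1)/(1+ψ(Kᵢ−1)) = 0.
g(0) = ΣzᵢKᵢ − 1 = 0.480 and g(1) = 1 − Σzᵢ/Kᵢ = -0.044, so a root lies in (0, 1).
Iterate (Newton) starting at ψ = 0.5:
  ψ = 0.500: g = 0.1827, g' = -0.463 → ψ = 0.895
  ψ = 0.895: g = 0.0061, g' = -0.464 → ψ = 0.908
Converged at ψ = 0.908.

ψ = 0.908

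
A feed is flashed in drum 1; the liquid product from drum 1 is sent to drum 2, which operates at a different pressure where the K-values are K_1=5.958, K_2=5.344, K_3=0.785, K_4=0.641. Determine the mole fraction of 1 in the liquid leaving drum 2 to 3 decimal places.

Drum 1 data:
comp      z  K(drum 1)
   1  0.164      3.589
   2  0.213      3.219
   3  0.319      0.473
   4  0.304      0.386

x_1 (drum 2) = 0.023

Drum 1:
Let ψ₁ = V/F and solve Σ zᵢ(Kᵢ−1)/(1+ψ₁(Kᵢ−1)) = 0.
g(0) = ΣzᵢKᵢ − 1 = 0.542 and g(1) = 1 − Σzᵢ/Kᵢ = -0.574, so a root lies in (0, 1).
Iterate (Newton) starting at ψ₁ = 0.33:
  ψ₁ = 0.330: g = 0.0642, g' = -0.979 → ψ₁ = 0.396
  ψ₁ = 0.396: g = 0.0025, g' = -0.907 → ψ₁ = 0.398
Converged at ψ₁ = 0.398.
Drum-1 compositions:
  1: x = 0.081, y = 0.290
  2: x = 0.113, y = 0.364
  3: x = 0.404, y = 0.191
  4: x = 0.402, y = 0.155
Drum-2 feed = drum-1 liquid: z₂ = (0.0807, 0.1131, 0.4038, 0.4024).
Drum 2:
Newton–Raphson from ψ₂ = 0.5:
  ψ₂ = 0.500: g = -0.0035, g' = -0.476 → ψ₂ = 0.493
Converged at ψ₂ = 0.493.
  1: x = 0.023, y = 0.140
  2: x = 0.036, y = 0.192
  3: x = 0.452, y = 0.355
  4: x = 0.489, y = 0.313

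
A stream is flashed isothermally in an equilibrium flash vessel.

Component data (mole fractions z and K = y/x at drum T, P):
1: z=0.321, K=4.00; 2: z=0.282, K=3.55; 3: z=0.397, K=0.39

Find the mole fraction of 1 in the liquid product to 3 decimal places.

Material balance + equilibrium reduce to Σ zᵢ(Kᵢ−1)/(1+ψ(Kᵢ−1)) = 0.
g(0) = ΣzᵢKᵢ − 1 = 1.440 and g(1) = 1 − Σzᵢ/Kᵢ = -0.178, so a root lies in (0, 1).
Newton iteration, ψ⁰ = 0.39:
  ψ = 0.390: g = 0.4866, g' = -1.329 → ψ = 0.756
  ψ = 0.756: g = 0.0907, g' = -0.993 → ψ = 0.847
  ψ = 0.847: g = -0.0020, g' = -1.047 → ψ = 0.846
Converged at ψ = 0.846.
Compositions from xᵢ = zᵢ/(1+ψ(Kᵢ−1)), yᵢ = Kᵢxᵢ:
  1: x = 0.091, y = 0.363
  2: x = 0.089, y = 0.317
  3: x = 0.820, y = 0.320

x_1 = 0.091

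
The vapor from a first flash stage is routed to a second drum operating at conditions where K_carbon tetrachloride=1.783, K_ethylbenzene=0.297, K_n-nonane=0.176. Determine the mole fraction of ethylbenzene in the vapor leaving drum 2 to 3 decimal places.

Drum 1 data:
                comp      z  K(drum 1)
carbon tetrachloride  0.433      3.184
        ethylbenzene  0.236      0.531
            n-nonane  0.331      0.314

y_ethylbenzene (drum 2) = 0.073

Drum 1:
Rachford–Rice: g(ψ₁) = Σ zᵢ(Kᵢ−1)/(1+ψ₁(Kᵢ−1)) = 0.
g(0) = ΣzᵢKᵢ − 1 = 0.608 and g(1) = 1 − Σzᵢ/Kᵢ = -0.635, so a root lies in (0, 1).
Iterate (Newton) starting at ψ₁ = 0.5:
  ψ₁ = 0.500: g = -0.0382, g' = -0.921 → ψ₁ = 0.459
Converged at ψ₁ = 0.459.
Drum-1 compositions:
  carbon tetrachloride: x = 0.216, y = 0.689
  ethylbenzene: x = 0.301, y = 0.160
  n-nonane: x = 0.483, y = 0.152
Drum-2 feed = drum-1 vapor: z₂ = (0.6887, 0.1597, 0.1517).
Drum 2:
Rachford–Rice: g(ψ₂) = Σ zᵢ(Kᵢ−1)/(1+ψ₂(Kᵢ−1)) = 0.
Check two-phase: ΣzᵢKᵢ = 1.302 > 1 and Σzᵢ/Kᵢ = 1.786 > 1, so g(0) = 0.302 > 0 and g(1) = -0.786 < 0.
Newton iteration, ψ₂⁰ = 0.5:
  ψ₂ = 0.500: g = 0.0019, g' = -0.704 → ψ₂ = 0.503
Converged at ψ₂ = 0.503.
  carbon tetrachloride: x = 0.494, y = 0.881
  ethylbenzene: x = 0.247, y = 0.073
  n-nonane: x = 0.259, y = 0.046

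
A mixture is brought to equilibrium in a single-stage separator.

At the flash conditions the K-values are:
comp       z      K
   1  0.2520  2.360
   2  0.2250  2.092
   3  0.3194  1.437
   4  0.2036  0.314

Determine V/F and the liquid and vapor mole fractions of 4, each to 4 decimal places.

Material balance + equilibrium reduce to Σ zᵢ(Kᵢ−1)/(1+V/F(Kᵢ−1)) = 0.
g(0) = ΣzᵢKᵢ − 1 = 0.5883 and g(1) = 1 − Σzᵢ/Kᵢ = -0.0850, so a root lies in (0, 1).
Newton–Raphson from V/F = 0.6:
  V/F = 0.6000: g = 0.21037, g' = -0.5543 → V/F = 0.9795
  V/F = 0.9795: g = -0.06236, g' = -1.0686 → V/F = 0.9212
  V/F = 0.9212: g = -0.00533, g' = -0.8968 → V/F = 0.9152
Converged at V/F = 0.9152.
Compositions from xᵢ = zᵢ/(1+V/F(Kᵢ−1)), yᵢ = Kᵢxᵢ:
  1: x = 0.1123, y = 0.2649
  2: x = 0.1125, y = 0.2354
  3: x = 0.2282, y = 0.3279
  4: x = 0.5470, y = 0.1718

V/F = 0.9152, x_4 = 0.5470, y_4 = 0.1718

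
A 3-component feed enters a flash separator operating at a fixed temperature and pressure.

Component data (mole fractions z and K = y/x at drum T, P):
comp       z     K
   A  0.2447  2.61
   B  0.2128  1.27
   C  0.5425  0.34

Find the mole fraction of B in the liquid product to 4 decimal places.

x_B = 0.2063

Let ψ = V/F and solve Σ zᵢ(Kᵢ−1)/(1+ψ(Kᵢ−1)) = 0.
Check two-phase: ΣzᵢKᵢ = 1.0934 > 1 and Σzᵢ/Kᵢ = 1.8569 > 1, so g(0) = 0.0934 > 0 and g(1) = -0.8569 < 0.
Iterate (Newton) starting at ψ = 0.5:
  ψ = 0.5000: g = -0.26552, g' = -0.7332 → ψ = 0.1378
  ψ = 0.1378: g = -0.01608, g' = -0.7252 → ψ = 0.1157
  ψ = 0.1157: g = 0.00018, g' = -0.7423 → ψ = 0.1159
Converged at ψ = 0.1159.
Compositions from xᵢ = zᵢ/(1+ψ(Kᵢ−1)), yᵢ = Kᵢxᵢ:
  A: x = 0.2062, y = 0.5382
  B: x = 0.2063, y = 0.2621
  C: x = 0.5874, y = 0.1997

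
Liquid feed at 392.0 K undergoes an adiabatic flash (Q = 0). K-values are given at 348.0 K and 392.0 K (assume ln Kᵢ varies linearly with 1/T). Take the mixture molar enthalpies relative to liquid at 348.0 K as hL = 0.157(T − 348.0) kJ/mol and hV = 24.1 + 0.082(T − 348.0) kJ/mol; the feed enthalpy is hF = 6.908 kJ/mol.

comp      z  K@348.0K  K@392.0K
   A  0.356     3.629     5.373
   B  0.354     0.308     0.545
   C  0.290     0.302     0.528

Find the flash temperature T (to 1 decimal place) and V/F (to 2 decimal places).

Adiabatic flash: solve Rachford–Rice at each trial T, then check hF = ψ·hV(T) + (1−ψ)·hL(T).
  T = 348.0 K: K = (3.629, 0.308, 0.302), RR gives ψ = 0.267, H_out = 6.446 kJ/mol
  T = 392.0 K: K = (5.373, 0.545, 0.528), RR gives ψ = 0.622, H_out = 19.848 kJ/mol
  T = 370.0 K: K = (4.468, 0.417, 0.406), RR gives ψ = 0.420, H_out = 12.874 kJ/mol
  T = 359.0 K: K = (4.039, 0.360, 0.352), RR gives ψ = 0.341, H_out = 9.666 kJ/mol
  T = 353.5 K: K = (3.832, 0.333, 0.326), RR gives ψ = 0.304, H_out = 8.066 kJ/mol
  T = 350.8 K: K = (3.732, 0.321, 0.314), RR gives ψ = 0.286, H_out = 7.275 kJ/mol
  T = 349.4 K: K = (3.680, 0.314, 0.308), RR gives ψ = 0.277, H_out = 6.862 kJ/mol
Linear interpolation between T = 349.4 (H_out = 6.862) and T = 350.8 (H_out = 7.275) on hF = 6.908 gives T ≈ 349.6 K, at which ψ = 0.28.

T = 349.6 K, V/F = 0.28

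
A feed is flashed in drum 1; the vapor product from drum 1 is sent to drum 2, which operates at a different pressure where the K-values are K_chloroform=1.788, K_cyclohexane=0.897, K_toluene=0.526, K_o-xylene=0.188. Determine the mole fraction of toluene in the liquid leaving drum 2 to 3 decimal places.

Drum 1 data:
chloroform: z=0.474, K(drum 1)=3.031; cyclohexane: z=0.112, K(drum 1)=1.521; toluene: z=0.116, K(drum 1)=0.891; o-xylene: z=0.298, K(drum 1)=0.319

x_toluene (drum 2) = 0.144

Drum 1:
Material balance + equilibrium reduce to Σ zᵢ(Kᵢ−1)/(1+ψ₁(Kᵢ−1)) = 0.
g(0) = ΣzᵢKᵢ − 1 = 0.805 and g(1) = 1 − Σzᵢ/Kᵢ = -0.294, so a root lies in (0, 1).
Iterate (Newton) starting at ψ₁ = 0.57:
  ψ₁ = 0.570: g = 0.1460, g' = -0.809 → ψ₁ = 0.751
  ψ₁ = 0.751: g = -0.0055, g' = -0.902 → ψ₁ = 0.744
Converged at ψ₁ = 0.744.
Drum-1 compositions:
  chloroform: x = 0.189, y = 0.572
  cyclohexane: x = 0.081, y = 0.123
  toluene: x = 0.126, y = 0.112
  o-xylene: x = 0.604, y = 0.193
Drum-2 feed = drum-1 vapor: z₂ = (0.5720, 0.1227, 0.1125, 0.1928).
Drum 2:
Material balance + equilibrium reduce to Σ zᵢ(Kᵢ−1)/(1+ψ₂(Kᵢ−1)) = 0.
Check two-phase: ΣzᵢKᵢ = 1.228 > 1 and Σzᵢ/Kᵢ = 1.696 > 1, so g(0) = 0.228 > 0 and g(1) = -0.696 < 0.
Newton–Raphson from ψ₂ = 0.61:
  ψ₂ = 0.610: g = -0.0943, g' = -0.713 → ψ₂ = 0.478
  ψ₂ = 0.478: g = -0.0105, g' = -0.570 → ψ₂ = 0.459
Converged at ψ₂ = 0.459.
  chloroform: x = 0.420, y = 0.751
  cyclohexane: x = 0.129, y = 0.116
  toluene: x = 0.144, y = 0.076
  o-xylene: x = 0.307, y = 0.058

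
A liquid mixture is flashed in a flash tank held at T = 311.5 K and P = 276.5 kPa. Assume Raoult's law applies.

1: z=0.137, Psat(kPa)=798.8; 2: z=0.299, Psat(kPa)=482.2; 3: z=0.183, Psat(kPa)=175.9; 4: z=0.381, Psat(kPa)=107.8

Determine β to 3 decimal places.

β = 0.278

Raoult's law: Kᵢ = Pᵢˢᵃᵗ/P = Pᵢˢᵃᵗ/276.5.
  K_1 = 798.8/276.5 = 2.88897, K_2 = 482.2/276.5 = 1.74394, K_3 = 175.9/276.5 = 0.63617, K_4 = 107.8/276.5 = 0.38987
Let β = V/F and solve Σ zᵢ(Kᵢ−1)/(1+β(Kᵢ−1)) = 0.
Feasibility: ΣzᵢKᵢ = 1.182, Σzᵢ/Kᵢ = 1.484 — both > 1, two phases present.
Newton iteration, β⁰ = 0.5:
  β = 0.500: g = -0.1207, g' = -0.547 → β = 0.279
  β = 0.279: g = -0.0008, g' = -0.559 → β = 0.278
Converged at β = 0.278.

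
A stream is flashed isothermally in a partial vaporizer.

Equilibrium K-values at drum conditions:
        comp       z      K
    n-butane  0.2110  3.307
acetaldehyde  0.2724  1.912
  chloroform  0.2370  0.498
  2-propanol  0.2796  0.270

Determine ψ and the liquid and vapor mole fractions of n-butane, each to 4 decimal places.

Newton–Raphson from ψ = 0.5:
  ψ = 0.5000: g = -0.08361, g' = -0.8250 → ψ = 0.3987
  ψ = 0.3987: g = -0.00087, g' = -0.8164 → ψ = 0.3976
Converged at ψ = 0.3976.
Compositions from xᵢ = zᵢ/(1+ψ(Kᵢ−1)), yᵢ = Kᵢxᵢ:
  n-butane: x = 0.1101, y = 0.3639
  acetaldehyde: x = 0.1999, y = 0.3822
  chloroform: x = 0.2961, y = 0.1475
  2-propanol: x = 0.3939, y = 0.1064

ψ = 0.3976, x_n-butane = 0.1101, y_n-butane = 0.3639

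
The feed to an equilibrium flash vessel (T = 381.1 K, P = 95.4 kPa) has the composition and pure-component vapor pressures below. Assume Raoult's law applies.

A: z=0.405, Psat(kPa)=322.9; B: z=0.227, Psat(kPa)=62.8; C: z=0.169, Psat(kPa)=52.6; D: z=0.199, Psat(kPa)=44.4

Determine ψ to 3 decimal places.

Raoult's law: Kᵢ = Pᵢˢᵃᵗ/P = Pᵢˢᵃᵗ/95.4.
  K_A = 322.9/95.4 = 3.38470, K_B = 62.8/95.4 = 0.65828, K_C = 52.6/95.4 = 0.55136, K_D = 44.4/95.4 = 0.46541
Iterate (Newton) starting at ψ = 0.5:
  ψ = 0.500: g = 0.1040, g' = -0.680 → ψ = 0.653
  ψ = 0.653: g = 0.0072, g' = -0.598 → ψ = 0.665
Converged at ψ = 0.665.

ψ = 0.665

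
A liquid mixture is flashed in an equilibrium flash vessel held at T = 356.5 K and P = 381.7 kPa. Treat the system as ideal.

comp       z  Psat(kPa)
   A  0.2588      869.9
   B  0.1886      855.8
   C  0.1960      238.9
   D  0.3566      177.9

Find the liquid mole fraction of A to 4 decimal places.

x_A = 0.1587

Raoult's law: Kᵢ = Pᵢˢᵃᵗ/P = Pᵢˢᵃᵗ/381.7.
  K_A = 869.9/381.7 = 2.279015, K_B = 855.8/381.7 = 2.242075, K_C = 238.9/381.7 = 0.625884, K_D = 177.9/381.7 = 0.466073
Let ψ = V/F and solve Σ zᵢ(Kᵢ−1)/(1+ψ(Kᵢ−1)) = 0.
g(0) = ΣzᵢKᵢ − 1 = 0.3015 and g(1) = 1 − Σzᵢ/Kᵢ = -0.2759, so a root lies in (0, 1).
Iterate (Newton) starting at ψ = 0.5:
  ψ = 0.5000: g = -0.00353, g' = -0.4989 → ψ = 0.4929
Converged at ψ = 0.4929.
Compositions from xᵢ = zᵢ/(1+ψ(Kᵢ−1)), yᵢ = Kᵢxᵢ:
  A: x = 0.1587, y = 0.3617
  B: x = 0.1170, y = 0.2623
  C: x = 0.2403, y = 0.1504
  D: x = 0.4840, y = 0.2256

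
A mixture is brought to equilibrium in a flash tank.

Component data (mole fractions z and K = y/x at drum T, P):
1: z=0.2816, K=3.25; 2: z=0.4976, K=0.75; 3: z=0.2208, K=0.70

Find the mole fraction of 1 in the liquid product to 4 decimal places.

Iterate (Newton) starting at β = 0.5:
  β = 0.5000: g = 0.07806, g' = -0.3838 → β = 0.7034
  β = 0.7034: g = 0.01043, g' = -0.2914 → β = 0.7392
  β = 0.7392: g = 0.00020, g' = -0.2806 → β = 0.7399
Converged at β = 0.7399.
Compositions from xᵢ = zᵢ/(1+β(Kᵢ−1)), yᵢ = Kᵢxᵢ:
  1: x = 0.1057, y = 0.3434
  2: x = 0.6105, y = 0.4579
  3: x = 0.2838, y = 0.1987

x_1 = 0.1057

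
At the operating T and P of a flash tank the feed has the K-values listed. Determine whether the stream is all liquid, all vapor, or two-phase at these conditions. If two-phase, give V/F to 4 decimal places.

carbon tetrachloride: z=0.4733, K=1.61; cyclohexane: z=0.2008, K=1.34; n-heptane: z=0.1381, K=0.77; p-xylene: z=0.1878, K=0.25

two-phase, V/F = 0.5444

ΣzᵢKᵢ = 1.1844; Σzᵢ/Kᵢ = 1.3744.
Both exceed 1, so a two-phase solution exists.
Rachford–Rice: g(ψ) = Σ zᵢ(Kᵢ−1)/(1+ψ(Kᵢ−1)) = 0.
Newton iteration, ψ⁰ = 0.54:
  ψ = 0.5400: g = 0.00187, g' = -0.4241 → ψ = 0.5444
Converged at ψ = 0.5444.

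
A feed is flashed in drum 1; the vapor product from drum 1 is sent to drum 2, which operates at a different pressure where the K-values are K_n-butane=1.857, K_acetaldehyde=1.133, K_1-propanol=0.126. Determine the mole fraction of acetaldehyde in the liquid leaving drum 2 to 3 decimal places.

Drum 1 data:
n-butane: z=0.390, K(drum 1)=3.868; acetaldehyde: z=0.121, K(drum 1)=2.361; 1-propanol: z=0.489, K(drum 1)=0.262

x_acetaldehyde (drum 2) = 0.159

Drum 1:
Material balance + equilibrium reduce to Σ zᵢ(Kᵢ−1)/(1+ψ₁(Kᵢ−1)) = 0.
Feasibility: ΣzᵢKᵢ = 1.922, Σzᵢ/Kᵢ = 2.018 — both > 1, two phases present.
Iterate (Newton) starting at ψ₁ = 0.53:
  ψ₁ = 0.530: g = -0.0532, g' = -1.299 → ψ₁ = 0.489
Converged at ψ₁ = 0.489.
Drum-1 compositions:
  n-butane: x = 0.162, y = 0.628
  acetaldehyde: x = 0.073, y = 0.172
  1-propanol: x = 0.765, y = 0.200
Drum-2 feed = drum-1 vapor: z₂ = (0.6280, 0.1715, 0.2004).
Drum 2:
Iterate (Newton) starting at ψ₂ = 0.67:
  ψ₂ = 0.670: g = -0.0598, g' = -1.080 → ψ₂ = 0.615
  ψ₂ = 0.615: g = -0.0048, g' = -0.915 → ψ₂ = 0.609
Converged at ψ₂ = 0.609.
  n-butane: x = 0.413, y = 0.766
  acetaldehyde: x = 0.159, y = 0.180
  1-propanol: x = 0.429, y = 0.054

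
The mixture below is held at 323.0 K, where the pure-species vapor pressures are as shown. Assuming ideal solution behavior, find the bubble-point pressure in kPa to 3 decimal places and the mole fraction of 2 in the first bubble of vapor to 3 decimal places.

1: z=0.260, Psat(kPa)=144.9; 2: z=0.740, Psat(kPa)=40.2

Pbub = 67.422 kPa, y_2 = 0.441

At the bubble point ψ → 0, so ΣzᵢKᵢ = 1 with Kᵢ = Pᵢˢᵃᵗ/P ⇒ P = ΣzᵢPᵢˢᵃᵗ.
P = 0.260·144.9 + 0.740·40.2 = 67.422 kPa
yᵢ = zᵢPᵢˢᵃᵗ/P ⇒ y_2 = 0.740·40.2/67.422 = 0.441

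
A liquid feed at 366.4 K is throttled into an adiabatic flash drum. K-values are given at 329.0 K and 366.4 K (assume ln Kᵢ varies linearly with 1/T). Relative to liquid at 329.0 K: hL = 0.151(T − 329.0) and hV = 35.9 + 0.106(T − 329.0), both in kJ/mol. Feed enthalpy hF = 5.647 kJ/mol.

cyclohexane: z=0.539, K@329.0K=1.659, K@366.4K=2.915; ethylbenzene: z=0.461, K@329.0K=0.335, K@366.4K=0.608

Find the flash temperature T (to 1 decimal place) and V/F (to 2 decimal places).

T = 330.2 K, V/F = 0.15

Adiabatic flash: solve Rachford–Rice at each trial T, then check hF = ψ·hV(T) + (1−ψ)·hL(T).
  T = 329.0 K: K = (1.659, 0.335), RR gives ψ = 0.111, H_out = 3.984 kJ/mol
  T = 366.4 K: K = (2.915, 0.608), RR gives ψ = 1.000, H_out = 39.864 kJ/mol
  T = 347.7 K: K = (2.233, 0.459), RR gives ψ = 0.622, H_out = 24.616 kJ/mol
  T = 338.4 K: K = (1.934, 0.394), RR gives ψ = 0.396, H_out = 15.464 kJ/mol
  T = 333.7 K: K = (1.793, 0.364), RR gives ψ = 0.266, H_out = 10.199 kJ/mol
  T = 331.4 K: K = (1.727, 0.349), RR gives ψ = 0.194, H_out = 7.312 kJ/mol
Linear interpolation between T = 329.0 (H_out = 3.984) and T = 331.4 (H_out = 7.312) on hF = 5.647 gives T ≈ 330.2 K, at which ψ = 0.15.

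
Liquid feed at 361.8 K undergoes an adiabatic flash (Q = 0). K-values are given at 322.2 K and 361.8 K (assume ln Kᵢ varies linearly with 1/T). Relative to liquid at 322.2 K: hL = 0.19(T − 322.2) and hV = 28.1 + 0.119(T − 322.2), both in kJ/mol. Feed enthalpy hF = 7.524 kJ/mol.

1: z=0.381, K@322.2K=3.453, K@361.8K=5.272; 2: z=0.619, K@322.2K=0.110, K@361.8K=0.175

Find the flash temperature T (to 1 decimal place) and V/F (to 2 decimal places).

Adiabatic flash: solve Rachford–Rice at each trial T, then check hF = ψ·hV(T) + (1−ψ)·hL(T).
  T = 322.2 K: K = (3.453, 0.110), RR gives ψ = 0.176, H_out = 4.938 kJ/mol
  T = 361.8 K: K = (5.272, 0.175), RR gives ψ = 0.317, H_out = 15.538 kJ/mol
  T = 342.0 K: K = (4.319, 0.141), RR gives ψ = 0.257, H_out = 10.619 kJ/mol
  T = 332.1 K: K = (3.875, 0.125), RR gives ψ = 0.220, H_out = 7.909 kJ/mol
  T = 327.1 K: K = (3.659, 0.117), RR gives ψ = 0.199, H_out = 6.448 kJ/mol
  T = 329.6 K: K = (3.766, 0.121), RR gives ψ = 0.210, H_out = 7.187 kJ/mol
  T = 330.9 K: K = (3.822, 0.123), RR gives ψ = 0.215, H_out = 7.565 kJ/mol
Linear interpolation between T = 329.6 (H_out = 7.187) and T = 330.9 (H_out = 7.565) on hF = 7.524 gives T ≈ 330.8 K, at which ψ = 0.21.

T = 330.8 K, V/F = 0.21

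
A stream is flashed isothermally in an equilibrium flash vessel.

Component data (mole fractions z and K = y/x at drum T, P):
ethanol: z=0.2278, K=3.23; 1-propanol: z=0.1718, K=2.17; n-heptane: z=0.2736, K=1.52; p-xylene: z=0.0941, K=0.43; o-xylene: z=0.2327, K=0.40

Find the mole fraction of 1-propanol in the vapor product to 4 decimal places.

Material balance + equilibrium reduce to Σ zᵢ(Kᵢ−1)/(1+V/F(Kᵢ−1)) = 0.
g(0) = ΣzᵢKᵢ − 1 = 0.6580 and g(1) = 1 − Σzᵢ/Kᵢ = -0.1303, so a root lies in (0, 1).
Iterate (Newton) starting at V/F = 0.5:
  V/F = 0.5000: g = 0.20544, g' = -0.6242 → V/F = 0.8291
  V/F = 0.8291: g = 0.00022, g' = -0.6779 → V/F = 0.8294
Converged at V/F = 0.8294.
Compositions from xᵢ = zᵢ/(1+V/F(Kᵢ−1)), yᵢ = Kᵢxᵢ:
  ethanol: x = 0.0799, y = 0.2582
  1-propanol: x = 0.0872, y = 0.1892
  n-heptane: x = 0.1912, y = 0.2906
  p-xylene: x = 0.1785, y = 0.0767
  o-xylene: x = 0.4632, y = 0.1853

y_1-propanol = 0.1892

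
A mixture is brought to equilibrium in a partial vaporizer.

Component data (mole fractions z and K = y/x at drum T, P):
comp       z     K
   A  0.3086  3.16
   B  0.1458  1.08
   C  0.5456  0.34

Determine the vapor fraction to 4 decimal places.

ψ = 0.2638

Material balance + equilibrium reduce to Σ zᵢ(Kᵢ−1)/(1+ψ(Kᵢ−1)) = 0.
Feasibility: ΣzᵢKᵢ = 1.3181, Σzᵢ/Kᵢ = 1.8374 — both > 1, two phases present.
Newton iteration, ψ⁰ = 0.5:
  ψ = 0.5000: g = -0.20577, g' = -0.8631 → ψ = 0.2616
  ψ = 0.2616: g = 0.00211, g' = -0.9359 → ψ = 0.2638
Converged at ψ = 0.2638.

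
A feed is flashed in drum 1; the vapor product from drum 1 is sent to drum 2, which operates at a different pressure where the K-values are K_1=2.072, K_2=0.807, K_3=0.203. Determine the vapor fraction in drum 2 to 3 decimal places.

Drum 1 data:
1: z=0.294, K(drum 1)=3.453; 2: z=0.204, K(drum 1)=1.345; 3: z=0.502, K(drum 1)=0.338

Drum 1:
Rachford–Rice: g(ψ₁) = Σ zᵢ(Kᵢ−1)/(1+ψ₁(Kᵢ−1)) = 0.
g(0) = ΣzᵢKᵢ − 1 = 0.459 and g(1) = 1 − Σzᵢ/Kᵢ = -0.722, so a root lies in (0, 1).
Iterate (Newton) starting at ψ₁ = 0.59:
  ψ₁ = 0.590: g = -0.1921, g' = -0.905 → ψ₁ = 0.378
  ψ₁ = 0.378: g = -0.0064, g' = -0.887 → ψ₁ = 0.370
Converged at ψ₁ = 0.370.
Drum-1 compositions:
  1: x = 0.154, y = 0.532
  2: x = 0.181, y = 0.243
  3: x = 0.665, y = 0.225
Drum-2 feed = drum-1 vapor: z₂ = (0.5319, 0.2433, 0.2248).
Drum 2:
Newton–Raphson from ψ₂ = 0.38:
  ψ₂ = 0.380: g = 0.0975, g' = -0.613 → ψ₂ = 0.539
  ψ₂ = 0.539: g = -0.0051, g' = -0.696 → ψ₂ = 0.532
Converged at ψ₂ = 0.532.
  1: x = 0.339, y = 0.702
  2: x = 0.271, y = 0.219
  3: x = 0.390, y = 0.079

V/F (drum 2) = 0.532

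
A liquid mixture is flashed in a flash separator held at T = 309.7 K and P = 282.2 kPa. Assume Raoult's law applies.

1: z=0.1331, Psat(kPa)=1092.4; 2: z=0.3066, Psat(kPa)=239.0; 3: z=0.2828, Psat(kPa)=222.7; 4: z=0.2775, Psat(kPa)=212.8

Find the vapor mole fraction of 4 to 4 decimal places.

y_4 = 0.2294

Raoult's law: Kᵢ = Pᵢˢᵃᵗ/P = Pᵢˢᵃᵗ/282.2.
  K_1 = 1092.4/282.2 = 3.871013, K_2 = 239.0/282.2 = 0.846917, K_3 = 222.7/282.2 = 0.789157, K_4 = 212.8/282.2 = 0.754075
Newton iteration, V/F⁰ = 0.5:
  V/F = 0.5000: g = -0.03839, g' = -0.2309 → V/F = 0.3337
  V/F = 0.3337: g = 0.00720, g' = -0.3286 → V/F = 0.3557
  V/F = 0.3557: g = 0.00019, g' = -0.3115 → V/F = 0.3563
Converged at V/F = 0.3563.
Compositions from xᵢ = zᵢ/(1+V/F(Kᵢ−1)), yᵢ = Kᵢxᵢ:
  1: x = 0.0658, y = 0.2547
  2: x = 0.3243, y = 0.2746
  3: x = 0.3058, y = 0.2413
  4: x = 0.3041, y = 0.2294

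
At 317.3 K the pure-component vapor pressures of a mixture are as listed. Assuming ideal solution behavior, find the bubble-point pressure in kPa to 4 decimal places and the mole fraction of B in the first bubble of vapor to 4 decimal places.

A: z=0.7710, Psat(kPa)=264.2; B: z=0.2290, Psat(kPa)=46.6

Pbub = 214.3696 kPa, y_B = 0.0498

At the bubble point ψ → 0, so ΣzᵢKᵢ = 1 with Kᵢ = Pᵢˢᵃᵗ/P ⇒ P = ΣzᵢPᵢˢᵃᵗ.
P = 0.7710·264.2 + 0.2290·46.6 = 214.3696 kPa
yᵢ = zᵢPᵢˢᵃᵗ/P ⇒ y_B = 0.2290·46.6/214.3696 = 0.0498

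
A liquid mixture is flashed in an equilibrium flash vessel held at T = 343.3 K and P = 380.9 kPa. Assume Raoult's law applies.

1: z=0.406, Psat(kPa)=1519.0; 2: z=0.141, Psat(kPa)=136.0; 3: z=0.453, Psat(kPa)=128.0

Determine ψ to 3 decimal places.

Raoult's law: Kᵢ = Pᵢˢᵃᵗ/P = Pᵢˢᵃᵗ/380.9.
  K_1 = 1519.0/380.9 = 3.98792, K_2 = 136.0/380.9 = 0.35705, K_3 = 128.0/380.9 = 0.33605
Iterate (Newton) starting at ψ = 0.33:
  ψ = 0.330: g = 0.1106, g' = -1.340 → ψ = 0.413
  ψ = 0.413: g = 0.0058, g' = -1.214 → ψ = 0.417
Converged at ψ = 0.417.

ψ = 0.417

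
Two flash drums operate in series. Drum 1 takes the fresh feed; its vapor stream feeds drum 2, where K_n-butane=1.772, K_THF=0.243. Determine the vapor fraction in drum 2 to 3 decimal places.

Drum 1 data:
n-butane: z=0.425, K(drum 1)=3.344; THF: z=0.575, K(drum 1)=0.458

V/F (drum 2) = 0.348

Drum 1:
Newton–Raphson from ψ₁ = 0.5:
  ψ₁ = 0.500: g = 0.0312, g' = -0.813 → ψ₁ = 0.538
  ψ₁ = 0.538: g = 0.0004, g' = -0.793 → ψ₁ = 0.539
Converged at ψ₁ = 0.539.
Drum-1 compositions:
  n-butane: x = 0.188, y = 0.628
  THF: x = 0.812, y = 0.372
Drum-2 feed = drum-1 vapor: z₂ = (0.6280, 0.3720).
Drum 2:
Rachford–Rice: g(ψ₂) = Σ zᵢ(Kᵢ−1)/(1+ψ₂(Kᵢ−1)) = 0.
Check two-phase: ΣzᵢKᵢ = 1.203 > 1 and Σzᵢ/Kᵢ = 1.885 > 1, so g(0) = 0.203 > 0 and g(1) = -0.885 < 0.
Binary case is linear: z₁(K₁−1)(1+ψ₂(K₂−1)) + z₂(K₂−1)(1+ψ₂(K₁−1)) = 0
⇒ ψ₂ = [z₁(K₁−1)+z₂(K₂−1)] / [−(K₁−1)(K₂−1)] = 0.2032/0.5844 = 0.348
  n-butane: x = 0.495, y = 0.877
  THF: x = 0.505, y = 0.123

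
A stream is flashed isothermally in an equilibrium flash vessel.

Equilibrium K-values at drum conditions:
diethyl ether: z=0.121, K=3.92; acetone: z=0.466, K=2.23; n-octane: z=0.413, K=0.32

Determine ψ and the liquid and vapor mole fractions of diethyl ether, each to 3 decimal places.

Newton iteration, ψ⁰ = 0.5:
  ψ = 0.500: g = 0.0730, g' = -0.879 → ψ = 0.583
  ψ = 0.583: g = -0.0008, g' = -0.905 → ψ = 0.582
Converged at ψ = 0.582.
Compositions from xᵢ = zᵢ/(1+ψ(Kᵢ−1)), yᵢ = Kᵢxᵢ:
  diethyl ether: x = 0.045, y = 0.176
  acetone: x = 0.272, y = 0.606
  n-octane: x = 0.684, y = 0.219

ψ = 0.582, x_diethyl ether = 0.045, y_diethyl ether = 0.176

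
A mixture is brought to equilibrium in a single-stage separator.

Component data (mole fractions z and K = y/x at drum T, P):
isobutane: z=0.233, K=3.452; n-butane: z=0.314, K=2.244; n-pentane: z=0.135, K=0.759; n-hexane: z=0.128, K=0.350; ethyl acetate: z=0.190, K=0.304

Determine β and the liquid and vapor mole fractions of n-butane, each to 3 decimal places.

Iterate (Newton) starting at β = 0.5:
  β = 0.500: g = 0.1344, g' = -0.813 → β = 0.665
  β = 0.665: g = -0.0008, g' = -0.846 → β = 0.664
Converged at β = 0.664.
Compositions from xᵢ = zᵢ/(1+β(Kᵢ−1)), yᵢ = Kᵢxᵢ:
  isobutane: x = 0.089, y = 0.306
  n-butane: x = 0.172, y = 0.386
  n-pentane: x = 0.161, y = 0.122
  n-hexane: x = 0.225, y = 0.079
  ethyl acetate: x = 0.353, y = 0.107

β = 0.664, x_n-butane = 0.172, y_n-butane = 0.386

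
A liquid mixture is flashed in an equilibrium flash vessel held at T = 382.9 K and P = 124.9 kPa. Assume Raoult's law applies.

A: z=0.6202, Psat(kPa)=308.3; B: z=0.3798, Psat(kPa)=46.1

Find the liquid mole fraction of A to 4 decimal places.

Raoult's law: Kᵢ = Pᵢˢᵃᵗ/P = Pᵢˢᵃᵗ/124.9.
  K_A = 308.3/124.9 = 2.468375, K_B = 46.1/124.9 = 0.369095
Let β = V/F and solve Σ zᵢ(Kᵢ−1)/(1+β(Kᵢ−1)) = 0.
Feasibility: ΣzᵢKᵢ = 1.6711, Σzᵢ/Kᵢ = 1.2803 — both > 1, two phases present.
Binary case is linear: z₁(K₁−1)(1+β(K₂−1)) + z₂(K₂−1)(1+β(K₁−1)) = 0
⇒ β = [z₁(K₁−1)+z₂(K₂−1)] / [−(K₁−1)(K₂−1)] = 0.67107/0.92640 = 0.7244
Compositions from xᵢ = zᵢ/(1+β(Kᵢ−1)), yᵢ = Kᵢxᵢ:
  A: x = 0.3005, y = 0.7418
  B: x = 0.6995, y = 0.2582

x_A = 0.3005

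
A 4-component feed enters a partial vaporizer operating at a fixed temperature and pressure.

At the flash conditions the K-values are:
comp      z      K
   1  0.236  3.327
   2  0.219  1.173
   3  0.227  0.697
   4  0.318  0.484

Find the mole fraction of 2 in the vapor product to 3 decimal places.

Material balance + equilibrium reduce to Σ zᵢ(Kᵢ−1)/(1+V/F(Kᵢ−1)) = 0.
Feasibility: ΣzᵢKᵢ = 1.354, Σzᵢ/Kᵢ = 1.240 — both > 1, two phases present.
Iterate (Newton) starting at V/F = 0.5:
  V/F = 0.500: g = -0.0135, g' = -0.461 → V/F = 0.471
Converged at V/F = 0.471.
Compositions from xᵢ = zᵢ/(1+V/F(Kᵢ−1)), yᵢ = Kᵢxᵢ:
  1: x = 0.113, y = 0.375
  2: x = 0.202, y = 0.238
  3: x = 0.265, y = 0.185
  4: x = 0.420, y = 0.203

y_2 = 0.238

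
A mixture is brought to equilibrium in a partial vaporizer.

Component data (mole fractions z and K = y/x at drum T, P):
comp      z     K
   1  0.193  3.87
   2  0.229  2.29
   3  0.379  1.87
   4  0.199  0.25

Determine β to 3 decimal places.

β = 0.912

Let β = V/F and solve Σ zᵢ(Kᵢ−1)/(1+β(Kᵢ−1)) = 0.
Check two-phase: ΣzᵢKᵢ = 2.030 > 1 and Σzᵢ/Kᵢ = 1.149 > 1, so g(0) = 1.030 > 0 and g(1) = -0.149 < 0.
Newton iteration, β⁰ = 0.32:
  β = 0.320: g = 0.5594, g' = -0.992 → β = 0.884
  β = 0.884: g = 0.0384, g' = -1.287 → β = 0.914
  β = 0.914: g = -0.0019, g' = -1.420 → β = 0.912
Converged at β = 0.912.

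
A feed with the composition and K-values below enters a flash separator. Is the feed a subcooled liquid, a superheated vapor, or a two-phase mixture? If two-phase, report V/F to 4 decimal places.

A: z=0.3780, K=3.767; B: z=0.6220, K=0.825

ΣzᵢKᵢ = 1.9371; Σzᵢ/Kᵢ = 0.8543.
Since Σzᵢ/Kᵢ < 1 the mixture is above its dew point — single vapor phase.

superheated vapor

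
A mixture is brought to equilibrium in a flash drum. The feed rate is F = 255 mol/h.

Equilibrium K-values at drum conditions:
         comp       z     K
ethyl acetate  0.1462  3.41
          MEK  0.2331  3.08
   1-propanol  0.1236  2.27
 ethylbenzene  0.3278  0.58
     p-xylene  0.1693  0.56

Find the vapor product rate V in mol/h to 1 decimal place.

V = 234.0 mol/h

Let ψ = V/F and solve Σ zᵢ(Kᵢ−1)/(1+ψ(Kᵢ−1)) = 0.
g(0) = ΣzᵢKᵢ − 1 = 0.7820 and g(1) = 1 − Σzᵢ/Kᵢ = -0.0405, so a root lies in (0, 1).
Newton iteration, ψ⁰ = 0.45:
  ψ = 0.4500: g = 0.25671, g' = -0.6841 → ψ = 0.8253
  ψ = 0.8253: g = 0.04533, g' = -0.4955 → ψ = 0.9168
  ψ = 0.9168: g = 0.00038, g' = -0.4893 → ψ = 0.9175
Converged at ψ = 0.9175.
Then V = ψ·F = 0.9175·255 = 234.0 mol/h and L = F − V = 21.0 mol/h.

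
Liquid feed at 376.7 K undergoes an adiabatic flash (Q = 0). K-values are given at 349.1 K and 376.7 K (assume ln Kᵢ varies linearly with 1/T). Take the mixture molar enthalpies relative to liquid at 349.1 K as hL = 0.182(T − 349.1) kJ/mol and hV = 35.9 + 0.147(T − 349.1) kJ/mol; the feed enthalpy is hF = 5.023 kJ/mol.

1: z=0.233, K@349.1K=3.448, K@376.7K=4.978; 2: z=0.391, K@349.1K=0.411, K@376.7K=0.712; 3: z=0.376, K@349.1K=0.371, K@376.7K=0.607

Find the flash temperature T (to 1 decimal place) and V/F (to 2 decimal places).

Adiabatic flash: solve Rachford–Rice at each trial T, then check hF = ψ·hV(T) + (1−ψ)·hL(T).
  T = 349.1 K: K = (3.448, 0.411, 0.371), RR gives ψ = 0.070, H_out = 2.495 kJ/mol
  T = 376.7 K: K = (4.978, 0.712, 0.607), RR gives ψ = 0.490, H_out = 22.151 kJ/mol
  T = 362.9 K: K = (4.172, 0.547, 0.479), RR gives ψ = 0.237, H_out = 10.899 kJ/mol
  T = 356.0 K: K = (3.800, 0.475, 0.423), RR gives ψ = 0.149, H_out = 6.576 kJ/mol
  T = 352.6 K: K = (3.624, 0.443, 0.397), RR gives ψ = 0.109, H_out = 4.553 kJ/mol
  T = 354.3 K: K = (3.711, 0.459, 0.409), RR gives ψ = 0.129, H_out = 5.559 kJ/mol
Linear interpolation between T = 352.6 (H_out = 4.553) and T = 354.3 (H_out = 5.559) on hF = 5.023 gives T ≈ 353.4 K, at which ψ = 0.12.

T = 353.4 K, V/F = 0.12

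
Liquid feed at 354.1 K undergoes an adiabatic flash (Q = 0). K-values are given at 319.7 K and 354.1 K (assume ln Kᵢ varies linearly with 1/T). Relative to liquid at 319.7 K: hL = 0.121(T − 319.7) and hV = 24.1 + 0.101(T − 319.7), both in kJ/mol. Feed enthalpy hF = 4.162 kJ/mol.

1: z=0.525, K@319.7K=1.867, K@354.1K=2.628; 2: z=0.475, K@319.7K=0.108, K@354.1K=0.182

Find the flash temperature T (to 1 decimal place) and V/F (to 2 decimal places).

Adiabatic flash: solve Rachford–Rice at each trial T, then check hF = ψ·hV(T) + (1−ψ)·hL(T).
  T = 319.7 K: K = (1.867, 0.108), RR gives ψ = 0.041, H_out = 0.981 kJ/mol
  T = 354.1 K: K = (2.628, 0.182), RR gives ψ = 0.350, H_out = 12.358 kJ/mol
  T = 336.9 K: K = (2.234, 0.142), RR gives ψ = 0.227, H_out = 7.478 kJ/mol
  T = 328.3 K: K = (2.047, 0.124), RR gives ψ = 0.146, H_out = 4.534 kJ/mol
  T = 324.0 K: K = (1.956, 0.116), RR gives ψ = 0.097, H_out = 2.853 kJ/mol
  T = 326.1 K: K = (2.001, 0.120), RR gives ψ = 0.122, H_out = 3.695 kJ/mol
Linear interpolation between T = 326.1 (H_out = 3.695) and T = 328.3 (H_out = 4.534) on hF = 4.162 gives T ≈ 327.3 K, at which ψ = 0.14.

T = 327.3 K, V/F = 0.14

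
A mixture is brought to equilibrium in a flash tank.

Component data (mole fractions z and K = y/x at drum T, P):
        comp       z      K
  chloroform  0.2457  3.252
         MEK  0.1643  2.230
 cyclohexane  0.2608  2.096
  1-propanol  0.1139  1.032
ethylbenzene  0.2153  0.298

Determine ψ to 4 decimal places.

ψ = 0.9146

Iterate (Newton) starting at ψ = 0.5:
  ψ = 0.5000: g = 0.34075, g' = -0.7537 → ψ = 0.9521
  ψ = 0.9521: g = -0.04325, g' = -1.2186 → ψ = 0.9166
  ψ = 0.9166: g = -0.00219, g' = -1.1003 → ψ = 0.9146
Converged at ψ = 0.9146.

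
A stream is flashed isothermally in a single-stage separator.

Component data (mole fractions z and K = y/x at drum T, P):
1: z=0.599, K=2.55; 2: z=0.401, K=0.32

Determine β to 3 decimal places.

Iterate (Newton) starting at β = 0.52:
  β = 0.520: g = 0.0922, g' = -0.885 → β = 0.624
  β = 0.624: g = -0.0019, g' = -0.932 → β = 0.622
Converged at β = 0.622.

β = 0.622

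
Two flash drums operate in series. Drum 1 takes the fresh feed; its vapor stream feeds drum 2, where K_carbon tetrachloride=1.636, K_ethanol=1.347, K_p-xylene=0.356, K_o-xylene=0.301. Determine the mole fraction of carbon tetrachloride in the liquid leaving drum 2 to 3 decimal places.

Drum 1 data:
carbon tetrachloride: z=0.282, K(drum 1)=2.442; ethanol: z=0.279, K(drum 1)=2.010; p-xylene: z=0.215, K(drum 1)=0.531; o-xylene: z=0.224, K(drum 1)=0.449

x_carbon tetrachloride (drum 2) = 0.285

Drum 1:
Newton–Raphson from ψ₁ = 0.61:
  ψ₁ = 0.610: g = 0.0636, g' = -0.522 → ψ₁ = 0.732
  ψ₁ = 0.732: g = -0.0004, g' = -0.533 → ψ₁ = 0.731
Converged at ψ₁ = 0.731.
Drum-1 compositions:
  carbon tetrachloride: x = 0.137, y = 0.335
  ethanol: x = 0.161, y = 0.323
  p-xylene: x = 0.327, y = 0.174
  o-xylene: x = 0.375, y = 0.168
Drum-2 feed = drum-1 vapor: z₂ = (0.3353, 0.3226, 0.1737, 0.1684).
Drum 2:
Rachford–Rice: g(ψ₂) = Σ zᵢ(Kᵢ−1)/(1+ψ₂(Kᵢ−1)) = 0.
Check two-phase: ΣzᵢKᵢ = 1.096 > 1 and Σzᵢ/Kᵢ = 1.492 > 1, so g(0) = 0.096 > 0 and g(1) = -0.492 < 0.
Newton iteration, ψ₂⁰ = 0.5:
  ψ₂ = 0.500: g = -0.0888, g' = -0.457 → ψ₂ = 0.306
  ψ₂ = 0.306: g = -0.0093, g' = -0.372 → ψ₂ = 0.281
Converged at ψ₂ = 0.281.
  carbon tetrachloride: x = 0.285, y = 0.465
  ethanol: x = 0.294, y = 0.396
  p-xylene: x = 0.212, y = 0.075
  o-xylene: x = 0.209, y = 0.063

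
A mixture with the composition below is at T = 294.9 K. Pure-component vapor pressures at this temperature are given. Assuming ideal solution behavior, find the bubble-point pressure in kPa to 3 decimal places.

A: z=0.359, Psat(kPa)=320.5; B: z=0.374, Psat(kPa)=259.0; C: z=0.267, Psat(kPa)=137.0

Pbub = 248.505 kPa

At the bubble point ψ → 0, so ΣzᵢKᵢ = 1 with Kᵢ = Pᵢˢᵃᵗ/P ⇒ P = ΣzᵢPᵢˢᵃᵗ.
P = 0.359·320.5 + 0.374·259.0 + 0.267·137.0 = 248.505 kPa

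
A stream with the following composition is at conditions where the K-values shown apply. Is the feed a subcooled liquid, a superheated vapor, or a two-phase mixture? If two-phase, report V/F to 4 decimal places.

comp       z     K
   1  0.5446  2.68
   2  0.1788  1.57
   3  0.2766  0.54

ΣzᵢKᵢ = 1.8896; Σzᵢ/Kᵢ = 0.8293.
Since Σzᵢ/Kᵢ < 1 the mixture is above its dew point — single vapor phase.

superheated vapor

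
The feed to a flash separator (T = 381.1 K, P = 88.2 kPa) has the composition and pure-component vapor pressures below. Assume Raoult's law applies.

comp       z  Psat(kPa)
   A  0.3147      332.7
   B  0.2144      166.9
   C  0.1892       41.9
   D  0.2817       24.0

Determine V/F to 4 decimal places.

Raoult's law: Kᵢ = Pᵢˢᵃᵗ/P = Pᵢˢᵃᵗ/88.2.
  K_A = 332.7/88.2 = 3.772109, K_B = 166.9/88.2 = 1.892290, K_C = 41.9/88.2 = 0.475057, K_D = 24.0/88.2 = 0.272109
Rachford–Rice: g(V/F) = Σ zᵢ(Kᵢ−1)/(1+V/F(Kᵢ−1)) = 0.
g(0) = ΣzᵢKᵢ − 1 = 0.7593 and g(1) = 1 − Σzᵢ/Kᵢ = -0.6302, so a root lies in (0, 1).
Newton–Raphson from V/F = 0.5:
  V/F = 0.5000: g = 0.04087, g' = -0.9712 → V/F = 0.5421
Converged at V/F = 0.5421.

V/F = 0.5421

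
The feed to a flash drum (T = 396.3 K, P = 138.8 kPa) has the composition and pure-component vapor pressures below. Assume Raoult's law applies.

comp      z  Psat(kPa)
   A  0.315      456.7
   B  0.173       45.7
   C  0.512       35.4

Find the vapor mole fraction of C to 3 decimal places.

Raoult's law: Kᵢ = Pᵢˢᵃᵗ/P = Pᵢˢᵃᵗ/138.8.
  K_A = 456.7/138.8 = 3.29035, K_B = 45.7/138.8 = 0.32925, K_C = 35.4/138.8 = 0.25504
Iterate (Newton) starting at V/F = 0.56:
  V/F = 0.560: g = -0.5242, g' = -1.353 → V/F = 0.173
  V/F = 0.173: g = -0.0519, g' = -1.322 → V/F = 0.133
  V/F = 0.133: g = 0.0017, g' = -1.414 → V/F = 0.135
Converged at V/F = 0.135.
Compositions from xᵢ = zᵢ/(1+V/F(Kᵢ−1)), yᵢ = Kᵢxᵢ:
  A: x = 0.241, y = 0.792
  B: x = 0.190, y = 0.063
  C: x = 0.569, y = 0.145

y_C = 0.145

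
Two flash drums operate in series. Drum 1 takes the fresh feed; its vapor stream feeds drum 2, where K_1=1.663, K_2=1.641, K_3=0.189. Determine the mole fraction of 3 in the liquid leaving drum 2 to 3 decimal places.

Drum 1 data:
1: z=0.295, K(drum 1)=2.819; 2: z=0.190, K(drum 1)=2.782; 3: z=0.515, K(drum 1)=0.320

Drum 1:
Let ψ₁ = V/F and solve Σ zᵢ(Kᵢ−1)/(1+ψ₁(Kᵢ−1)) = 0.
g(0) = ΣzᵢKᵢ − 1 = 0.525 and g(1) = 1 − Σzᵢ/Kᵢ = -0.782, so a root lies in (0, 1).
Iterate (Newton) starting at ψ₁ = 0.5:
  ψ₁ = 0.500: g = -0.0705, g' = -0.983 → ψ₁ = 0.428
Converged at ψ₁ = 0.428.
Drum-1 compositions:
  1: x = 0.166, y = 0.468
  2: x = 0.108, y = 0.300
  3: x = 0.726, y = 0.232
Drum-2 feed = drum-1 vapor: z₂ = (0.4677, 0.2999, 0.2324).
Drum 2:
Rachford–Rice: g(ψ₂) = Σ zᵢ(Kᵢ−1)/(1+ψ₂(Kᵢ−1)) = 0.
Check two-phase: ΣzᵢKᵢ = 1.314 > 1 and Σzᵢ/Kᵢ = 1.694 > 1, so g(0) = 0.314 > 0 and g(1) = -0.694 < 0.
Iterate (Newton) starting at ψ₂ = 0.42:
  ψ₂ = 0.420: g = 0.1081, g' = -0.554 → ψ₂ = 0.615
  ψ₂ = 0.615: g = -0.0181, g' = -0.776 → ψ₂ = 0.592
  ψ₂ = 0.592: g = -0.0005, g' = -0.736 → ψ₂ = 0.591
Converged at ψ₂ = 0.591.
  1: x = 0.336, y = 0.559
  2: x = 0.217, y = 0.357
  3: x = 0.447, y = 0.084

x_3 (drum 2) = 0.447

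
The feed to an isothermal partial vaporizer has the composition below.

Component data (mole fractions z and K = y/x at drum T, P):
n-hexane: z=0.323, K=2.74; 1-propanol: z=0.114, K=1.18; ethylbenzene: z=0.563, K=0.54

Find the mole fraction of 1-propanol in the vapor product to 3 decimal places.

Material balance + equilibrium reduce to Σ zᵢ(Kᵢ−1)/(1+ψ(Kᵢ−1)) = 0.
g(0) = ΣzᵢKᵢ − 1 = 0.324 and g(1) = 1 − Σzᵢ/Kᵢ = -0.257, so a root lies in (0, 1).
Iterate (Newton) starting at ψ = 0.5:
  ψ = 0.500: g = -0.0170, g' = -0.484 → ψ = 0.465
Converged at ψ = 0.465.
Compositions from xᵢ = zᵢ/(1+ψ(Kᵢ−1)), yᵢ = Kᵢxᵢ:
  n-hexane: x = 0.178, y = 0.489
  1-propanol: x = 0.105, y = 0.124
  ethylbenzene: x = 0.716, y = 0.387

y_1-propanol = 0.124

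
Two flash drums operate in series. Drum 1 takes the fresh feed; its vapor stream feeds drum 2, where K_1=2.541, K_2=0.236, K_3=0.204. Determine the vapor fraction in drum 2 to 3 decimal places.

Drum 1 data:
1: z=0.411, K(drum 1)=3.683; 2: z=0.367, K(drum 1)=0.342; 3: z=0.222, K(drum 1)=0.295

Drum 1:
Newton iteration, ψ₁⁰ = 0.67:
  ψ₁ = 0.670: g = -0.3343, g' = -1.283 → ψ₁ = 0.409
  ψ₁ = 0.409: g = -0.0249, g' = -1.188 → ψ₁ = 0.388
Converged at ψ₁ = 0.388.
Drum-1 compositions:
  1: x = 0.201, y = 0.741
  2: x = 0.493, y = 0.169
  3: x = 0.306, y = 0.090
Drum-2 feed = drum-1 vapor: z₂ = (0.7412, 0.1686, 0.0902).
Drum 2:
Rachford–Rice: g(ψ₂) = Σ zᵢ(Kᵢ−1)/(1+ψ₂(Kᵢ−1)) = 0.
Feasibility: ΣzᵢKᵢ = 1.942, Σzᵢ/Kᵢ = 1.448 — both > 1, two phases present.
Newton–Raphson from ψ₂ = 0.5:
  ψ₂ = 0.500: g = 0.3174, g' = -0.977 → ψ₂ = 0.825
  ψ₂ = 0.825: g = -0.0546, g' = -1.546 → ψ₂ = 0.790
  ψ₂ = 0.790: g = -0.0027, g' = -1.398 → ψ₂ = 0.788
Converged at ψ₂ = 0.788.
  1: x = 0.335, y = 0.851
  2: x = 0.423, y = 0.100
  3: x = 0.242, y = 0.049

V/F (drum 2) = 0.788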